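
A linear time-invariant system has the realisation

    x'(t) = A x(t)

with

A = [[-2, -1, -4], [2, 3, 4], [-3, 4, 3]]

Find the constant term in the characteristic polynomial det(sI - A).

36

Expand det(sI - A) for the 3×3 matrix.
p(s) = s^3 - 4s^2 - 29s + 36.
(Check: constant term = det(-A) = (-1)^3 det A = 36; coefficient of s^2 = -tr A = -4.)
The constant term is 36.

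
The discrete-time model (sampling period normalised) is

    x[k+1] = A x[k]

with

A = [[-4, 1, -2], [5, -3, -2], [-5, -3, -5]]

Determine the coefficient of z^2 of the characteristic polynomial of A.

12

Expand det(zI - A) for the 3×3 matrix.
p(z) = z^3 + 12z^2 + 26z - 59.
(Check: constant term = det(-A) = (-1)^3 det A = -59; coefficient of z^2 = -tr A = 12.)
The coefficient of z^2 is 12.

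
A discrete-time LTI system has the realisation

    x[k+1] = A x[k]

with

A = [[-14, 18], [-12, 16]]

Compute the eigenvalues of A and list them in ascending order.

-2, 4

det(zI - A) = z^2 - (tr A)z + det A, with tr A = (-14) + 16 = 2 and det A = (-14)·16 - 18·(-12) = -224 - (-216) = -8.
So p(z) = det(zI - A) = z^2 - 2z - 8.
Factor z^2 - 2z - 8: two numbers with sum 2 and product -8 are 4 and -2, so z^2 - 2z - 8 = (z - 4)(z + 2).
Hence p(z) = (z - 4) (z + 2), with roots -2, 4.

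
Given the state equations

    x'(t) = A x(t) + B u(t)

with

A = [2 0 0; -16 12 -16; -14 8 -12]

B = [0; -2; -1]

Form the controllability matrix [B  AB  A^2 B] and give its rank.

1

AB = [[0], [-8], [-4]]
A^2B = [[0], [-32], [-16]]
Controllability matrix C = [B  AB  A^2B] = [[0, 0, 0], [-2, -8, -32], [-1, -4, -16]]
Every column of C is a scalar multiple of column 1 = [0, -2, -1] (multipliers 1, 4, 16), so the columns span a one-dimensional space.
C ≠ 0, hence rank(C) = 1.
rank(C) = 1 < n = 3, so the pair (A, B) is not completely controllable.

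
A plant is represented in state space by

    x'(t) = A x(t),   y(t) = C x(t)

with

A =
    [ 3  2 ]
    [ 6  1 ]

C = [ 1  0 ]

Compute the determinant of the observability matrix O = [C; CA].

CA = [[3, 2]]
Observability matrix O = [C; CA] = [[1, 0], [3, 2]]
det(O) = 1·2 - 0·3 = 2 - 0 = 2
Since det(O) ≠ 0, rank(O) = 2 and the system is completely observable.

2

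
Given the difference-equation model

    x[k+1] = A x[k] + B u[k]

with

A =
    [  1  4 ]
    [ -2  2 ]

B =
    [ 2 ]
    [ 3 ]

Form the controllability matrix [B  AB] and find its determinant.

-38

AB = [[14], [2]]
Controllability matrix C = [B  AB] = [[2, 14], [3, 2]]
det(C) = 2·2 - 14·3 = 4 - 42 = -38
Since det(C) ≠ 0, rank(C) = 2 and the system is completely controllable.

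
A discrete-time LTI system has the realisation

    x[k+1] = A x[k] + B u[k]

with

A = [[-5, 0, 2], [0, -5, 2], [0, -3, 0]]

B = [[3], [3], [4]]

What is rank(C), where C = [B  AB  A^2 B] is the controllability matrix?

2

AB = [[-7], [-7], [-9]]
A^2B = [[17], [17], [21]]
Controllability matrix C = [B  AB  A^2B] = [[3, -7, 17], [3, -7, 17], [4, -9, 21]]
The rows r1, r2, r3 of C are linearly dependent: -r1 + r2 = 0 (check each entry), so rank(C) ≤ 2.
The 2×2 minor from rows 1, 3, columns 1, 2 is 3·(-9) - (-7)·4 = -27 - (-28) = 1 ≠ 0, so rank(C) = 2.
rank(C) = 2 < n = 3, so the pair (A, B) is not completely controllable.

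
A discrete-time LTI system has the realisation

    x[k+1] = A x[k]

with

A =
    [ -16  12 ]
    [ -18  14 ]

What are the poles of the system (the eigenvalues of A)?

det(zI - A) = z^2 - (tr A)z + det A, with tr A = (-16) + 14 = -2 and det A = (-16)·14 - 12·(-18) = -224 - (-216) = -8.
So p(z) = det(zI - A) = z^2 + 2z - 8.
Factor z^2 + 2z - 8: two numbers with sum -2 and product -8 are 2 and -4, so z^2 + 2z - 8 = (z - 2)(z + 4).
Hence p(z) = (z - 2) (z + 4), with roots -4, 2.

-4, 2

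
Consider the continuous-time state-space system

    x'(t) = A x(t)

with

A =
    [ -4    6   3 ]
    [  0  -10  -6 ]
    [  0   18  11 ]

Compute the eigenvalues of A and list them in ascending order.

-4, -1, 2

det(sI - A) = s^3 - (tr A)s^2 + (M11 + M22 + M33)s - det A, where Mii is the 2×2 principal minor of A obtained by deleting row i and column i.
tr A = (-4) + (-10) + 11 = -3; M11 = (-10)·11 - (-6)·18 = -110 - (-108) = -2; M22 = (-4)·11 - 3·0 = -44 - 0 = -44; M33 = (-4)·(-10) - 6·0 = 40 - 0 = 40; sum of minors = -6.
det A = (-4)·((-10)·11 - (-6)·18) - 6·(0·11 - (-6)·0) + 3·(0·18 - (-10)·0) = (-4)·(-2) - 6·0 + 3·0 = 8.
So p(s) = det(sI - A) = s^3 + 3s^2 - 6s - 8.
Rational-root test: any integer root divides -8. Testing small divisors, s = -1 works: p(-1) = -1 + 3 + 6 + (-8) = 0, so (s + 1) is a factor.
Dividing, p(s) = (s + 1)(s^2 + 2s - 8).
Factor s^2 + 2s - 8: two numbers with sum -2 and product -8 are 2 and -4, so s^2 + 2s - 8 = (s - 2)(s + 4).
Hence p(s) = (s - 2) (s + 1) (s + 4), with roots -4, -1, 2.
At least one eigenvalue has non-negative real part, so the system is not asymptotically stable.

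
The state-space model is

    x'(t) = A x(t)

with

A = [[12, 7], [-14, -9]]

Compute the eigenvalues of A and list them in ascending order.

-2, 5

det(sI - A) = s^2 - (tr A)s + det A, with tr A = 12 + (-9) = 3 and det A = 12·(-9) - 7·(-14) = -108 - (-98) = -10.
So p(s) = det(sI - A) = s^2 - 3s - 10.
Factor s^2 - 3s - 10: two numbers with sum 3 and product -10 are 5 and -2, so s^2 - 3s - 10 = (s - 5)(s + 2).
Hence p(s) = (s - 5) (s + 2), with roots -2, 5.
At least one eigenvalue has non-negative real part, so the system is not asymptotically stable.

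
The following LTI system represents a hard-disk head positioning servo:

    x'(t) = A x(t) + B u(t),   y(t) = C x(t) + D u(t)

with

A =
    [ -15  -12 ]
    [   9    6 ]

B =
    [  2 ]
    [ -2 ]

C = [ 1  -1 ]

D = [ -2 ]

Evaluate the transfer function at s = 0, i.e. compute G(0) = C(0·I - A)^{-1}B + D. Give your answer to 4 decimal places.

G(0) = C(-A)^{-1}B + D = -C A^{-1} B + D.
det A = 18, so A^{-1} = (1/18)·adj(A) = [[1/3, 2/3], [-1/2, -5/6]]
A^{-1} B = [-2/3, 2/3]^T
C A^{-1} B = -4/3
G(0) = D - C A^{-1} B = -2 - (-4/3) = -2/3 ≈ -0.6667

-0.6667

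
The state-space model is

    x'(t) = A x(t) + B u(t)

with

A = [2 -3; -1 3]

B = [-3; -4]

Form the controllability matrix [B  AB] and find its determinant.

51

AB = [[6], [-9]]
Controllability matrix C = [B  AB] = [[-3, 6], [-4, -9]]
det(C) = (-3)·(-9) - 6·(-4) = 27 - (-24) = 51
Since det(C) ≠ 0, rank(C) = 2 and the system is completely controllable.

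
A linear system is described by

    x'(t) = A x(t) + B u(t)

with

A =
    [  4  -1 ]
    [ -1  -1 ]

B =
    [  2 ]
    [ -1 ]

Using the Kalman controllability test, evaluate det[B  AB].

AB = [[9], [-1]]
Controllability matrix C = [B  AB] = [[2, 9], [-1, -1]]
det(C) = 2·(-1) - 9·(-1) = -2 - (-9) = 7
Since det(C) ≠ 0, rank(C) = 2 and the system is completely controllable.

7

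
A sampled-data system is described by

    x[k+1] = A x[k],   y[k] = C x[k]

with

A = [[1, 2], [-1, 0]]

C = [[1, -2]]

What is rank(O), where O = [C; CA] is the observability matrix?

CA = [[3, 2]]
Observability matrix O = [C; CA] = [[1, -2], [3, 2]]
det(O) = 1·2 - (-2)·3 = 2 - (-6) = 8 ≠ 0, so rank(O) = 2.
rank(O) = 2 = n, so the pair (A, C) is completely observable.

2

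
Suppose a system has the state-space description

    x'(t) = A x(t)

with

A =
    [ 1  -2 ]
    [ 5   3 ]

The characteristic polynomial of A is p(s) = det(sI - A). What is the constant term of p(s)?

For a 2×2 matrix, det(sI - A) = s^2 - (tr A)s + det A.
tr A = 4, det A = 13.
So p(s) = s^2 - 4s + 13.
The constant term is 13.

13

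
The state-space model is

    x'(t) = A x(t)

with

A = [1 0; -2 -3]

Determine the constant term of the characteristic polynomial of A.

-3

For a 2×2 matrix, det(sI - A) = s^2 - (tr A)s + det A.
tr A = -2, det A = -3.
So p(s) = s^2 + 2s - 3.
The constant term is -3.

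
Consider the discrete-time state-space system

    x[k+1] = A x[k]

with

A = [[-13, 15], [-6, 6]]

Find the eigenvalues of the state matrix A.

det(zI - A) = z^2 - (tr A)z + det A, with tr A = (-13) + 6 = -7 and det A = (-13)·6 - 15·(-6) = -78 - (-90) = 12.
So p(z) = det(zI - A) = z^2 + 7z + 12.
Factor z^2 + 7z + 12: two numbers with sum -7 and product 12 are -3 and -4, so z^2 + 7z + 12 = (z + 3)(z + 4).
Hence p(z) = (z + 3) (z + 4), with roots -4, -3.

-4, -3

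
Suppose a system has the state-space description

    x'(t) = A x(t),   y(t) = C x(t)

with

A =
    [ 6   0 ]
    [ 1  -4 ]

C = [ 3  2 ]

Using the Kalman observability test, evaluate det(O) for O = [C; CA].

-64

CA = [[20, -8]]
Observability matrix O = [C; CA] = [[3, 2], [20, -8]]
det(O) = 3·(-8) - 2·20 = -24 - 40 = -64
Since det(O) ≠ 0, rank(O) = 2 and the system is completely observable.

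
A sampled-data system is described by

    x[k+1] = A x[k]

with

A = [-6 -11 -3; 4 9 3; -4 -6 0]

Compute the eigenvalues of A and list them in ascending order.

det(zI - A) = z^3 - (tr A)z^2 + (M11 + M22 + M33)z - det A, where Mii is the 2×2 principal minor of A obtained by deleting row i and column i.
tr A = (-6) + 9 + 0 = 3; M11 = 9·0 - 3·(-6) = 0 - (-18) = 18; M22 = (-6)·0 - (-3)·(-4) = 0 - 12 = -12; M33 = (-6)·9 - (-11)·4 = -54 - (-44) = -10; sum of minors = -4.
det A = (-6)·(9·0 - 3·(-6)) - (-11)·(4·0 - 3·(-4)) + (-3)·(4·(-6) - 9·(-4)) = (-6)·18 - (-11)·12 + (-3)·12 = -12.
So p(z) = det(zI - A) = z^3 - 3z^2 - 4z + 12.
Rational-root test: any integer root divides 12. Testing small divisors, z = -2 works: p(-2) = -8 + (-12) + 8 + 12 = 0, so (z + 2) is a factor.
Dividing, p(z) = (z + 2)(z^2 - 5z + 6).
Factor z^2 - 5z + 6: two numbers with sum 5 and product 6 are 3 and 2, so z^2 - 5z + 6 = (z - 3)(z - 2).
Hence p(z) = (z - 3) (z - 2) (z + 2), with roots -2, 2, 3.

-2, 2, 3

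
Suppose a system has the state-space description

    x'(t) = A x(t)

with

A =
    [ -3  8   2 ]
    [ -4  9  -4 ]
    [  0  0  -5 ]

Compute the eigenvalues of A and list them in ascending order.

det(sI - A) = s^3 - (tr A)s^2 + (M11 + M22 + M33)s - det A, where Mii is the 2×2 principal minor of A obtained by deleting row i and column i.
tr A = (-3) + 9 + (-5) = 1; M11 = 9·(-5) - (-4)·0 = -45 - 0 = -45; M22 = (-3)·(-5) - 2·0 = 15 - 0 = 15; M33 = (-3)·9 - 8·(-4) = -27 - (-32) = 5; sum of minors = -25.
det A = (-3)·(9·(-5) - (-4)·0) - 8·((-4)·(-5) - (-4)·0) + 2·((-4)·0 - 9·0) = (-3)·(-45) - 8·20 + 2·0 = -25.
So p(s) = det(sI - A) = s^3 - s^2 - 25s + 25.
Rational-root test: any integer root divides 25. Testing small divisors, s = 1 works: p(1) = 1 + (-1) + (-25) + 25 = 0, so (s - 1) is a factor.
Dividing, p(s) = (s - 1)(s^2 - 25).
Factor s^2 - 25: two numbers with sum 0 and product -25 are 5 and -5, so s^2 - 25 = (s - 5)(s + 5).
Hence p(s) = (s - 5) (s - 1) (s + 5), with roots -5, 1, 5.
At least one eigenvalue has non-negative real part, so the system is not asymptotically stable.

-5, 1, 5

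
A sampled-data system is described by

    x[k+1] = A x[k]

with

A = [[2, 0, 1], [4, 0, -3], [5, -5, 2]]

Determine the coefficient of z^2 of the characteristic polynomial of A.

-4

Expand det(zI - A) for the 3×3 matrix.
p(z) = z^3 - 4z^2 - 16z + 50.
(Check: constant term = det(-A) = (-1)^3 det A = 50; coefficient of z^2 = -tr A = -4.)
The coefficient of z^2 is -4.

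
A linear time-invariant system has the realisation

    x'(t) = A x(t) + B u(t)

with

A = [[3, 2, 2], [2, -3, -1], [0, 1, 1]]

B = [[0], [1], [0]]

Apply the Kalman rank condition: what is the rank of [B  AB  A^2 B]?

3

AB = [[2], [-3], [1]]
A^2B = [[2], [12], [-2]]
Controllability matrix C = [B  AB  A^2B] = [[0, 2, 2], [1, -3, 12], [0, 1, -2]]
det(C) = 0·((-3)·(-2) - 12·1) - 2·(1·(-2) - 12·0) + 2·(1·1 - (-3)·0) = 0·(-6) - 2·(-2) + 2·1 = 6 ≠ 0, so rank(C) = 3.
rank(C) = 3 = n, so the pair (A, B) is completely controllable.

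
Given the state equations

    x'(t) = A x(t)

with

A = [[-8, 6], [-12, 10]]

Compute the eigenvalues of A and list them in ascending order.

-2, 4

det(sI - A) = s^2 - (tr A)s + det A, with tr A = (-8) + 10 = 2 and det A = (-8)·10 - 6·(-12) = -80 - (-72) = -8.
So p(s) = det(sI - A) = s^2 - 2s - 8.
Factor s^2 - 2s - 8: two numbers with sum 2 and product -8 are 4 and -2, so s^2 - 2s - 8 = (s - 4)(s + 2).
Hence p(s) = (s - 4) (s + 2), with roots -2, 4.
At least one eigenvalue has non-negative real part, so the system is not asymptotically stable.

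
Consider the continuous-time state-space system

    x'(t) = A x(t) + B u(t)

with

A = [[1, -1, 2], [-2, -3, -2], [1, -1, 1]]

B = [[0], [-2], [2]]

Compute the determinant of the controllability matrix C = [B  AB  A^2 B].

AB = [[6], [2], [4]]
A^2B = [[12], [-26], [8]]
Controllability matrix C = [B  AB  A^2B] = [[0, 6, 12], [-2, 2, -26], [2, 4, 8]]
Expanding along the first row, det(C) = 0·(2·8 - (-26)·4) - 6·((-2)·8 - (-26)·2) + 12·((-2)·4 - 2·2) = 0·120 - 6·36 + 12·(-12) = -360
Since det(C) ≠ 0, rank(C) = 3 and the system is completely controllable.

-360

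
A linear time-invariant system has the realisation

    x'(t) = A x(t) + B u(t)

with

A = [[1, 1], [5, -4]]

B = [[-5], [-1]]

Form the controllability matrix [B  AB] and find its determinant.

99

AB = [[-6], [-21]]
Controllability matrix C = [B  AB] = [[-5, -6], [-1, -21]]
det(C) = (-5)·(-21) - (-6)·(-1) = 105 - 6 = 99
Since det(C) ≠ 0, rank(C) = 2 and the system is completely controllable.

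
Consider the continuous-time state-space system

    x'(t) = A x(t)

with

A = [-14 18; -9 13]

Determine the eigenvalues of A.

det(sI - A) = s^2 - (tr A)s + det A, with tr A = (-14) + 13 = -1 and det A = (-14)·13 - 18·(-9) = -182 - (-162) = -20.
So p(s) = det(sI - A) = s^2 + s - 20.
Factor s^2 + s - 20: two numbers with sum -1 and product -20 are 4 and -5, so s^2 + s - 20 = (s - 4)(s + 5).
Hence p(s) = (s - 4) (s + 5), with roots -5, 4.
At least one eigenvalue has non-negative real part, so the system is not asymptotically stable.

-5, 4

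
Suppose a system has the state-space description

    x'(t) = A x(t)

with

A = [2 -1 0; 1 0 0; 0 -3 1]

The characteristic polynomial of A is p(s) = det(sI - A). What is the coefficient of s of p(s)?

Expand det(sI - A) for the 3×3 matrix.
p(s) = s^3 - 3s^2 + 3s - 1.
(Check: constant term = det(-A) = (-1)^3 det A = -1; coefficient of s^2 = -tr A = -3.)
The coefficient of s is 3.

3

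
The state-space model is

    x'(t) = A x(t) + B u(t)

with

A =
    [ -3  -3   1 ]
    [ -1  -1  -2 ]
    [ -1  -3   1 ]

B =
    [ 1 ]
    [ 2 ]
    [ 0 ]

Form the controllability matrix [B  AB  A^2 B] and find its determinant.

-59

AB = [[-9], [-3], [-7]]
A^2B = [[29], [26], [11]]
Controllability matrix C = [B  AB  A^2B] = [[1, -9, 29], [2, -3, 26], [0, -7, 11]]
Expanding along the first row, det(C) = 1·((-3)·11 - 26·(-7)) - (-9)·(2·11 - 26·0) + 29·(2·(-7) - (-3)·0) = 1·149 - (-9)·22 + 29·(-14) = -59
Since det(C) ≠ 0, rank(C) = 3 and the system is completely controllable.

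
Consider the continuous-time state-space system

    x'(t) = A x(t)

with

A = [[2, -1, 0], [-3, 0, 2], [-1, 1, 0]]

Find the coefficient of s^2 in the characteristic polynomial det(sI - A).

-2

Expand det(sI - A) for the 3×3 matrix.
p(s) = s^3 - 2s^2 - 5s + 2.
(Check: constant term = det(-A) = (-1)^3 det A = 2; coefficient of s^2 = -tr A = -2.)
The coefficient of s^2 is -2.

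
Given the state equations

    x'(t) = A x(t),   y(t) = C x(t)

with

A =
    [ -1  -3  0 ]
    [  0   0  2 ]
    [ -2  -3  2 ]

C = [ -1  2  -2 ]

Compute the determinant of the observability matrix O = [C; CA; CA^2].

-282

CA = [[5, 9, 0]]
CA^2 = [[-5, -15, 18]]
Observability matrix O = [C; CA; CA^2] = [[-1, 2, -2], [5, 9, 0], [-5, -15, 18]]
Expanding along the first row, det(O) = (-1)·(9·18 - 0·(-15)) - 2·(5·18 - 0·(-5)) + (-2)·(5·(-15) - 9·(-5)) = (-1)·162 - 2·90 + (-2)·(-30) = -282
Since det(O) ≠ 0, rank(O) = 3 and the system is completely observable.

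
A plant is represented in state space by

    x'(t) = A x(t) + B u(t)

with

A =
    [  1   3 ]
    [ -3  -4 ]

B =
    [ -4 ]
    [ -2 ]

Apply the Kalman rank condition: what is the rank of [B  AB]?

AB = [[-10], [20]]
Controllability matrix C = [B  AB] = [[-4, -10], [-2, 20]]
det(C) = (-4)·20 - (-10)·(-2) = -80 - 20 = -100 ≠ 0, so rank(C) = 2.
rank(C) = 2 = n, so the pair (A, B) is completely controllable.

2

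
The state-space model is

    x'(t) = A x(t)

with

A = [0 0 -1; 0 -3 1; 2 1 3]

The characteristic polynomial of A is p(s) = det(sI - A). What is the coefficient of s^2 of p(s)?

Expand det(sI - A) for the 3×3 matrix.
p(s) = s^3 - 8s + 6.
(Check: constant term = det(-A) = (-1)^3 det A = 6; coefficient of s^2 = -tr A = 0.)
The coefficient of s^2 is 0.

0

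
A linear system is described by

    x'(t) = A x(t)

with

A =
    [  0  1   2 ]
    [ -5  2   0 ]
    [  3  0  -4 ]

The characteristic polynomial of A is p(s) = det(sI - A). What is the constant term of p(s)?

Expand det(sI - A) for the 3×3 matrix.
p(s) = s^3 + 2s^2 - 9s + 32.
(Check: constant term = det(-A) = (-1)^3 det A = 32; coefficient of s^2 = -tr A = 2.)
The constant term is 32.

32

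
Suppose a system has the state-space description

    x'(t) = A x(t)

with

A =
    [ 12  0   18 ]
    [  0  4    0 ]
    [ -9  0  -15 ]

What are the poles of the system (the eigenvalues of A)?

-6, 3, 4

det(sI - A) = s^3 - (tr A)s^2 + (M11 + M22 + M33)s - det A, where Mii is the 2×2 principal minor of A obtained by deleting row i and column i.
tr A = 12 + 4 + (-15) = 1; M11 = 4·(-15) - 0·0 = -60 - 0 = -60; M22 = 12·(-15) - 18·(-9) = -180 - (-162) = -18; M33 = 12·4 - 0·0 = 48 - 0 = 48; sum of minors = -30.
det A = 12·(4·(-15) - 0·0) - 0·(0·(-15) - 0·(-9)) + 18·(0·0 - 4·(-9)) = 12·(-60) - 0·0 + 18·36 = -72.
So p(s) = det(sI - A) = s^3 - s^2 - 30s + 72.
Rational-root test: any integer root divides 72. Testing small divisors, s = 3 works: p(3) = 27 + (-9) + (-90) + 72 = 0, so (s - 3) is a factor.
Dividing, p(s) = (s - 3)(s^2 + 2s - 24).
Factor s^2 + 2s - 24: two numbers with sum -2 and product -24 are 4 and -6, so s^2 + 2s - 24 = (s - 4)(s + 6).
Hence p(s) = (s - 4) (s - 3) (s + 6), with roots -6, 3, 4.
At least one eigenvalue has non-negative real part, so the system is not asymptotically stable.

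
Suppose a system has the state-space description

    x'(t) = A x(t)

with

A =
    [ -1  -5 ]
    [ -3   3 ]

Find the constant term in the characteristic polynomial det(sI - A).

-18

For a 2×2 matrix, det(sI - A) = s^2 - (tr A)s + det A.
tr A = 2, det A = -18.
So p(s) = s^2 - 2s - 18.
The constant term is -18.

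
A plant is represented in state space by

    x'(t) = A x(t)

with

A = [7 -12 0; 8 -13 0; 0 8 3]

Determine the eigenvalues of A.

-5, -1, 3

det(sI - A) = s^3 - (tr A)s^2 + (M11 + M22 + M33)s - det A, where Mii is the 2×2 principal minor of A obtained by deleting row i and column i.
tr A = 7 + (-13) + 3 = -3; M11 = (-13)·3 - 0·8 = -39 - 0 = -39; M22 = 7·3 - 0·0 = 21 - 0 = 21; M33 = 7·(-13) - (-12)·8 = -91 - (-96) = 5; sum of minors = -13.
det A = 7·((-13)·3 - 0·8) - (-12)·(8·3 - 0·0) + 0·(8·8 - (-13)·0) = 7·(-39) - (-12)·24 + 0·64 = 15.
So p(s) = det(sI - A) = s^3 + 3s^2 - 13s - 15.
Rational-root test: any integer root divides -15. Testing small divisors, s = -1 works: p(-1) = -1 + 3 + 13 + (-15) = 0, so (s + 1) is a factor.
Dividing, p(s) = (s + 1)(s^2 + 2s - 15).
Factor s^2 + 2s - 15: two numbers with sum -2 and product -15 are 3 and -5, so s^2 + 2s - 15 = (s - 3)(s + 5).
Hence p(s) = (s - 3) (s + 1) (s + 5), with roots -5, -1, 3.
At least one eigenvalue has non-negative real part, so the system is not asymptotically stable.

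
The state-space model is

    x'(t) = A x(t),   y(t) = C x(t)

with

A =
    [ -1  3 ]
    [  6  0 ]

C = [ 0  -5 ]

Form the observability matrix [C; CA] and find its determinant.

-150

CA = [[-30, 0]]
Observability matrix O = [C; CA] = [[0, -5], [-30, 0]]
det(O) = 0·0 - (-5)·(-30) = 0 - 150 = -150
Since det(O) ≠ 0, rank(O) = 2 and the system is completely observable.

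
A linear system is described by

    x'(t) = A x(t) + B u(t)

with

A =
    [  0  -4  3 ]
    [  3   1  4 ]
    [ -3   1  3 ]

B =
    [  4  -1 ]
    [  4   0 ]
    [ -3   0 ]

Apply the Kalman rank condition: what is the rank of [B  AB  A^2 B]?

3

AB = [[-25, 0], [4, -3], [-17, 3]]
A^2B = [[-67, 21], [-139, 9], [28, 6]]
Controllability matrix C = [B  AB  A^2B] = [[4, -1, -25, 0, -67, 21], [4, 0, 4, -3, -139, 9], [-3, 0, -17, 3, 28, 6]]
Take the 3×3 submatrix of C formed by columns 1, 2, 3: [[4, -1, -25], [4, 0, 4], [-3, 0, -17]]. Its determinant is 4·(0·(-17) - 4·0) - (-1)·(4·(-17) - 4·(-3)) + (-25)·(4·0 - 0·(-3)) = 4·0 - (-1)·(-56) + (-25)·0 = -56 ≠ 0.
So rank(C) ≥ 3; since C has 3 rows, rank(C) = 3.
rank(C) = 3 = n, so the pair (A, B) is completely controllable.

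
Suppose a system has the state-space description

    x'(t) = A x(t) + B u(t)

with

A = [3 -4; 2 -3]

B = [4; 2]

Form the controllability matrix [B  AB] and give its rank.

1

AB = [[4], [2]]
Controllability matrix C = [B  AB] = [[4, 4], [2, 2]]
Every column of C is a scalar multiple of column 1 = [4, 2] (multipliers 1, 1), so the columns span a one-dimensional space.
C ≠ 0, hence rank(C) = 1.
rank(C) = 1 < n = 2, so the pair (A, B) is not completely controllable.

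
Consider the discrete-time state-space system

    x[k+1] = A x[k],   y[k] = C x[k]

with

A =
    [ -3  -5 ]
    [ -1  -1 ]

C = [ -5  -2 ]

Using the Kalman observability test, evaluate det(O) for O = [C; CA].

-101

CA = [[17, 27]]
Observability matrix O = [C; CA] = [[-5, -2], [17, 27]]
det(O) = (-5)·27 - (-2)·17 = -135 - (-34) = -101
Since det(O) ≠ 0, rank(O) = 2 and the system is completely observable.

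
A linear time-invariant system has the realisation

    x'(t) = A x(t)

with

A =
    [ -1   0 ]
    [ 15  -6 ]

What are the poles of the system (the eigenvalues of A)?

det(sI - A) = s^2 - (tr A)s + det A, with tr A = (-1) + (-6) = -7 and det A = (-1)·(-6) - 0·15 = 6 - 0 = 6.
So p(s) = det(sI - A) = s^2 + 7s + 6.
Factor s^2 + 7s + 6: two numbers with sum -7 and product 6 are -1 and -6, so s^2 + 7s + 6 = (s + 1)(s + 6).
Hence p(s) = (s + 1) (s + 6), with roots -6, -1.
All eigenvalues have negative real part, so the system is asymptotically stable.

-6, -1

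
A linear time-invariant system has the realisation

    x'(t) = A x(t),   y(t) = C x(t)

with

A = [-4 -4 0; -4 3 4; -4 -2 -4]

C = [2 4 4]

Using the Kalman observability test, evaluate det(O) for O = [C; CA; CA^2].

CA = [[-40, -4, 0]]
CA^2 = [[176, 148, -16]]
Observability matrix O = [C; CA; CA^2] = [[2, 4, 4], [-40, -4, 0], [176, 148, -16]]
Expanding along the first row, det(O) = 2·((-4)·(-16) - 0·148) - 4·((-40)·(-16) - 0·176) + 4·((-40)·148 - (-4)·176) = 2·64 - 4·640 + 4·(-5216) = -23296
Since det(O) ≠ 0, rank(O) = 3 and the system is completely observable.

-23296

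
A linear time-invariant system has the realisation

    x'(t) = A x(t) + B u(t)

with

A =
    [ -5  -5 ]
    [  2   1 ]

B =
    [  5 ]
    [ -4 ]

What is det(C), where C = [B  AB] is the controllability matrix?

10

AB = [[-5], [6]]
Controllability matrix C = [B  AB] = [[5, -5], [-4, 6]]
det(C) = 5·6 - (-5)·(-4) = 30 - 20 = 10
Since det(C) ≠ 0, rank(C) = 2 and the system is completely controllable.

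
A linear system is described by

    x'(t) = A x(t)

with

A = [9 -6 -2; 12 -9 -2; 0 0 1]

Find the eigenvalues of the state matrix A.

det(sI - A) = s^3 - (tr A)s^2 + (M11 + M22 + M33)s - det A, where Mii is the 2×2 principal minor of A obtained by deleting row i and column i.
tr A = 9 + (-9) + 1 = 1; M11 = (-9)·1 - (-2)·0 = -9 - 0 = -9; M22 = 9·1 - (-2)·0 = 9 - 0 = 9; M33 = 9·(-9) - (-6)·12 = -81 - (-72) = -9; sum of minors = -9.
det A = 9·((-9)·1 - (-2)·0) - (-6)·(12·1 - (-2)·0) + (-2)·(12·0 - (-9)·0) = 9·(-9) - (-6)·12 + (-2)·0 = -9.
So p(s) = det(sI - A) = s^3 - s^2 - 9s + 9.
Rational-root test: any integer root divides 9. Testing small divisors, s = 1 works: p(1) = 1 + (-1) + (-9) + 9 = 0, so (s - 1) is a factor.
Dividing, p(s) = (s - 1)(s^2 - 9).
Factor s^2 - 9: two numbers with sum 0 and product -9 are 3 and -3, so s^2 - 9 = (s - 3)(s + 3).
Hence p(s) = (s - 3) (s - 1) (s + 3), with roots -3, 1, 3.
At least one eigenvalue has non-negative real part, so the system is not asymptotically stable.

-3, 1, 3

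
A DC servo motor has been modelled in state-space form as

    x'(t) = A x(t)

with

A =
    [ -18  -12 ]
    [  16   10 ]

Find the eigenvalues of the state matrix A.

det(sI - A) = s^2 - (tr A)s + det A, with tr A = (-18) + 10 = -8 and det A = (-18)·10 - (-12)·16 = -180 - (-192) = 12.
So p(s) = det(sI - A) = s^2 + 8s + 12.
Factor s^2 + 8s + 12: two numbers with sum -8 and product 12 are -2 and -6, so s^2 + 8s + 12 = (s + 2)(s + 6).
Hence p(s) = (s + 2) (s + 6), with roots -6, -2.
All eigenvalues have negative real part, so the system is asymptotically stable.

-6, -2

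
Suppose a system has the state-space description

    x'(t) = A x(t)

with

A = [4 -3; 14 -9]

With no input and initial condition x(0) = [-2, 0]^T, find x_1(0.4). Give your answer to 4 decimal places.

-2.6763

det(sI - A) = s^2 - (tr A)s + det A, with tr A = 4 + (-9) = -5 and det A = 4·(-9) - (-3)·14 = -36 - (-42) = 6.
So p(s) = det(sI - A) = s^2 + 5s + 6.
Factor s^2 + 5s + 6: two numbers with sum -5 and product 6 are -2 and -3, so s^2 + 5s + 6 = (s + 2)(s + 3).
Hence p(s) = (s + 2) (s + 3), with roots -3, -2.
The eigenvalues -3, -2 are distinct and real, so A is diagonalisable and x(t) = e^{At} x(0) = V diag(e^{λ_i t}) V^{-1} x(0), where the columns of V are the eigenvectors.
λ = -3: A - (-3)I = [[7, -3], [14, -6]]. Row 1 gives 7·v1 + (-3)·v2 = 0, so take v_1 = [3, 7]^T.
λ = -2: A - (-2)I = [[6, -3], [14, -7]]. Row 1 gives 6·v1 + (-3)·v2 = 0, so take v_2 = [-1, -2]^T.
V = [v_1 v_2] = [[3, -1], [7, -2]] has det V = 1, so V^{-1} = adj(V)/det V = [[-2, 1], [-7, 3]].
Modal coordinates z(0) = V^{-1} x(0): (-2)·(-2) + 1·0 = 4; (-7)·(-2) + 3·0 = 14; so z(0) = [4, 14]^T.
x_1(t) = Σ_i (v_i)_1 · z_i(0) · e^{λ_i t} (row 1 of V times the modal terms).
x_1(0.4) = 3·4·e^{-3·0.4} + (-1)·14·e^{-2·0.4} = 12·0.301194 + (-14)·0.449329 = -2.6763.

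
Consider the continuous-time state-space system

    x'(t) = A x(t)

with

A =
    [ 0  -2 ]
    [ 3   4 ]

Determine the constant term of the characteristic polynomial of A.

For a 2×2 matrix, det(sI - A) = s^2 - (tr A)s + det A.
tr A = 4, det A = 6.
So p(s) = s^2 - 4s + 6.
The constant term is 6.

6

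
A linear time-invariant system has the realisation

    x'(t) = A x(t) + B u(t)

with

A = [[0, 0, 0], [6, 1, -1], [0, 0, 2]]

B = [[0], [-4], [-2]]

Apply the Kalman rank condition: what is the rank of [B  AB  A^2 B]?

2

AB = [[0], [-2], [-4]]
A^2B = [[0], [2], [-8]]
Controllability matrix C = [B  AB  A^2B] = [[0, 0, 0], [-4, -2, 2], [-2, -4, -8]]
Row 1 of C is identically zero, so rank(C) ≤ 2.
The 2×2 minor from rows 2, 3, columns 1, 2 is (-4)·(-4) - (-2)·(-2) = 16 - 4 = 12 ≠ 0, so rank(C) = 2.
rank(C) = 2 < n = 3, so the pair (A, B) is not completely controllable.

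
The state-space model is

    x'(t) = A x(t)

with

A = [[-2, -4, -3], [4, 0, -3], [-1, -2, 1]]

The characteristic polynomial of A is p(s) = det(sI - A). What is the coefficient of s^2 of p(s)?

Expand det(sI - A) for the 3×3 matrix.
p(s) = s^3 + s^2 + 5s - 40.
(Check: constant term = det(-A) = (-1)^3 det A = -40; coefficient of s^2 = -tr A = 1.)
The coefficient of s^2 is 1.

1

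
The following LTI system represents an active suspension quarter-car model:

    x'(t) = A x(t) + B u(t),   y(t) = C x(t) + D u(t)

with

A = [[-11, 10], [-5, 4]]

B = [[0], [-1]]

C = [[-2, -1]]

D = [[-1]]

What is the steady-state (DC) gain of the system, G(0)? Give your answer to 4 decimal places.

4.1667

G(0) = C(-A)^{-1}B + D = -C A^{-1} B + D.
det A = 6, so A^{-1} = (1/6)·adj(A) = [[2/3, -5/3], [5/6, -11/6]]
A^{-1} B = [5/3, 11/6]^T
C A^{-1} B = -31/6
G(0) = D - C A^{-1} B = -1 - (-31/6) = 25/6 ≈ 4.1667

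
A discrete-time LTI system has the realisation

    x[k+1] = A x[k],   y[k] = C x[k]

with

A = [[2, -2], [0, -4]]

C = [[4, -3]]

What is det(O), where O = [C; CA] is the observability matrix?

CA = [[8, 4]]
Observability matrix O = [C; CA] = [[4, -3], [8, 4]]
det(O) = 4·4 - (-3)·8 = 16 - (-24) = 40
Since det(O) ≠ 0, rank(O) = 2 and the system is completely observable.

40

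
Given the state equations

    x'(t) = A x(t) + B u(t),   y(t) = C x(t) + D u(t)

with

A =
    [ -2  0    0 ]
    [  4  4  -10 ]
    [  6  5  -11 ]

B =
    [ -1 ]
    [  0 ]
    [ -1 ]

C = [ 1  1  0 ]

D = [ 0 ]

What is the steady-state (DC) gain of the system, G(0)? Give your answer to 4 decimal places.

2.5000

G(0) = C(-A)^{-1}B + D = -C A^{-1} B + D.
det A = -12, so A^{-1} = (1/-12)·adj(A) = [[-1/2, 0, 0], [4/3, -11/6, 5/3], [1/3, -5/6, 2/3]]
A^{-1} B = [1/2, -3, -1]^T
C A^{-1} B = -5/2
G(0) = D - C A^{-1} B = 0 - (-5/2) = 5/2 ≈ 2.5000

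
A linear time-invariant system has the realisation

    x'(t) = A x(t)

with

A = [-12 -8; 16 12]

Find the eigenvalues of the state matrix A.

det(sI - A) = s^2 - (tr A)s + det A, with tr A = (-12) + 12 = 0 and det A = (-12)·12 - (-8)·16 = -144 - (-128) = -16.
So p(s) = det(sI - A) = s^2 - 16.
Factor s^2 - 16: two numbers with sum 0 and product -16 are 4 and -4, so s^2 - 16 = (s - 4)(s + 4).
Hence p(s) = (s - 4) (s + 4), with roots -4, 4.
At least one eigenvalue has non-negative real part, so the system is not asymptotically stable.

-4, 4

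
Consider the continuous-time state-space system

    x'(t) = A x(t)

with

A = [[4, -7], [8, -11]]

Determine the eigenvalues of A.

-4, -3

det(sI - A) = s^2 - (tr A)s + det A, with tr A = 4 + (-11) = -7 and det A = 4·(-11) - (-7)·8 = -44 - (-56) = 12.
So p(s) = det(sI - A) = s^2 + 7s + 12.
Factor s^2 + 7s + 12: two numbers with sum -7 and product 12 are -3 and -4, so s^2 + 7s + 12 = (s + 3)(s + 4).
Hence p(s) = (s + 3) (s + 4), with roots -4, -3.
All eigenvalues have negative real part, so the system is asymptotically stable.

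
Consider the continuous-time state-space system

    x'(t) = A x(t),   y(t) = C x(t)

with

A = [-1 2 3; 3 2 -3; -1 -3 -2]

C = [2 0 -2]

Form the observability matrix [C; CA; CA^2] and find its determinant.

-400

CA = [[0, 10, 10]]
CA^2 = [[20, -10, -50]]
Observability matrix O = [C; CA; CA^2] = [[2, 0, -2], [0, 10, 10], [20, -10, -50]]
Expanding along the first row, det(O) = 2·(10·(-50) - 10·(-10)) - 0·(0·(-50) - 10·20) + (-2)·(0·(-10) - 10·20) = 2·(-400) - 0·(-200) + (-2)·(-200) = -400
Since det(O) ≠ 0, rank(O) = 3 and the system is completely observable.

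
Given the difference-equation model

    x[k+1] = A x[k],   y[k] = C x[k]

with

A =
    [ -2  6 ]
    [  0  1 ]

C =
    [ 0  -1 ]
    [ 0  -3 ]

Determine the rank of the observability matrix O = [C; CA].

1

CA = [[0, -1], [0, -3]]
Observability matrix O = [C; CA] = [[0, -1], [0, -3], [0, -1], [0, -3]]
Every row of O is a scalar multiple of row 1 = [0, -1] (multipliers 1, 3, 1, 3), so the rows span a one-dimensional space.
O ≠ 0, hence rank(O) = 1.
rank(O) = 1 < n = 2, so the pair (A, C) is not completely observable.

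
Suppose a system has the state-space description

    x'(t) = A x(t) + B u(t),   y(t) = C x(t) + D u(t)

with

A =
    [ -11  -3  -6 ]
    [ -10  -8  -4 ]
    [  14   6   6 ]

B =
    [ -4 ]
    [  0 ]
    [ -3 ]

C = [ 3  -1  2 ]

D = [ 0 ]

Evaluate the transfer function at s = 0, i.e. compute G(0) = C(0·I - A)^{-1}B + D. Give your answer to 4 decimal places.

-1.4667

G(0) = C(-A)^{-1}B + D = -C A^{-1} B + D.
det A = -60, so A^{-1} = (1/-60)·adj(A) = [[2/5, 3/10, 3/5], [-1/15, -3/10, -4/15], [-13/15, -2/5, -29/30]]
A^{-1} B = [-17/5, 16/15, 191/30]^T
C A^{-1} B = 22/15
G(0) = D - C A^{-1} B = 0 - (22/15) = -22/15 ≈ -1.4667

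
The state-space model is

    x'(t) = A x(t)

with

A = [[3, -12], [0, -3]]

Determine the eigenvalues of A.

det(sI - A) = s^2 - (tr A)s + det A, with tr A = 3 + (-3) = 0 and det A = 3·(-3) - (-12)·0 = -9 - 0 = -9.
So p(s) = det(sI - A) = s^2 - 9.
Factor s^2 - 9: two numbers with sum 0 and product -9 are 3 and -3, so s^2 - 9 = (s - 3)(s + 3).
Hence p(s) = (s - 3) (s + 3), with roots -3, 3.
At least one eigenvalue has non-negative real part, so the system is not asymptotically stable.

-3, 3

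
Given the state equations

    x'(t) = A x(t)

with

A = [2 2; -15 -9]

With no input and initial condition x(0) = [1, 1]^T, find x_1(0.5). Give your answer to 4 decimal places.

0.8377

det(sI - A) = s^2 - (tr A)s + det A, with tr A = 2 + (-9) = -7 and det A = 2·(-9) - 2·(-15) = -18 - (-30) = 12.
So p(s) = det(sI - A) = s^2 + 7s + 12.
Factor s^2 + 7s + 12: two numbers with sum -7 and product 12 are -3 and -4, so s^2 + 7s + 12 = (s + 3)(s + 4).
Hence p(s) = (s + 3) (s + 4), with roots -4, -3.
The eigenvalues -4, -3 are distinct and real, so A is diagonalisable and x(t) = e^{At} x(0) = V diag(e^{λ_i t}) V^{-1} x(0), where the columns of V are the eigenvectors.
λ = -4: A - (-4)I = [[6, 2], [-15, -5]]. Row 1 gives 6·v1 + 2·v2 = 0, so take v_1 = [-1, 3]^T.
λ = -3: A - (-3)I = [[5, 2], [-15, -6]]. Row 1 gives 5·v1 + 2·v2 = 0, so take v_2 = [-2, 5]^T.
V = [v_1 v_2] = [[-1, -2], [3, 5]] has det V = 1, so V^{-1} = adj(V)/det V = [[5, 2], [-3, -1]].
Modal coordinates z(0) = V^{-1} x(0): 5·1 + 2·1 = 7; (-3)·1 + (-1)·1 = -4; so z(0) = [7, -4]^T.
x_1(t) = Σ_i (v_i)_1 · z_i(0) · e^{λ_i t} (row 1 of V times the modal terms).
x_1(0.5) = (-1)·7·e^{-4·0.5} + (-2)·(-4)·e^{-3·0.5} = (-7)·0.135335 + 8·0.223130 = 0.8377.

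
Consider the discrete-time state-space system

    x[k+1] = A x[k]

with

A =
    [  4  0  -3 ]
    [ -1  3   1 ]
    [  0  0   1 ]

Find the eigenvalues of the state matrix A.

1, 3, 4

det(zI - A) = z^3 - (tr A)z^2 + (M11 + M22 + M33)z - det A, where Mii is the 2×2 principal minor of A obtained by deleting row i and column i.
tr A = 4 + 3 + 1 = 8; M11 = 3·1 - 1·0 = 3 - 0 = 3; M22 = 4·1 - (-3)·0 = 4 - 0 = 4; M33 = 4·3 - 0·(-1) = 12 - 0 = 12; sum of minors = 19.
det A = 4·(3·1 - 1·0) - 0·((-1)·1 - 1·0) + (-3)·((-1)·0 - 3·0) = 4·3 - 0·(-1) + (-3)·0 = 12.
So p(z) = det(zI - A) = z^3 - 8z^2 + 19z - 12.
Rational-root test: any integer root divides -12. Testing small divisors, z = 1 works: p(1) = 1 + (-8) + 19 + (-12) = 0, so (z - 1) is a factor.
Dividing, p(z) = (z - 1)(z^2 - 7z + 12).
Factor z^2 - 7z + 12: two numbers with sum 7 and product 12 are 4 and 3, so z^2 - 7z + 12 = (z - 4)(z - 3).
Hence p(z) = (z - 4) (z - 3) (z - 1), with roots 1, 3, 4.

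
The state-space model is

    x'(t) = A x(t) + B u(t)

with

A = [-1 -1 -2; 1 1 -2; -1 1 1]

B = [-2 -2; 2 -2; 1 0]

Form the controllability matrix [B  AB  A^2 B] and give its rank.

AB = [[-2, 4], [-2, -4], [5, 0]]
A^2B = [[-6, 0], [-14, 0], [5, -8]]
Controllability matrix C = [B  AB  A^2B] = [[-2, -2, -2, 4, -6, 0], [2, -2, -2, -4, -14, 0], [1, 0, 5, 0, 5, -8]]
Take the 3×3 submatrix of C formed by columns 1, 2, 3: [[-2, -2, -2], [2, -2, -2], [1, 0, 5]]. Its determinant is (-2)·((-2)·5 - (-2)·0) - (-2)·(2·5 - (-2)·1) + (-2)·(2·0 - (-2)·1) = (-2)·(-10) - (-2)·12 + (-2)·2 = 40 ≠ 0.
So rank(C) ≥ 3; since C has 3 rows, rank(C) = 3.
rank(C) = 3 = n, so the pair (A, B) is completely controllable.

3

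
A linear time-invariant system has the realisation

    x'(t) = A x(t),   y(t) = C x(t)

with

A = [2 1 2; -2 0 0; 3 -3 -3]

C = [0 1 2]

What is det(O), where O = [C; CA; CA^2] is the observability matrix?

84

CA = [[4, -6, -6]]
CA^2 = [[2, 22, 26]]
Observability matrix O = [C; CA; CA^2] = [[0, 1, 2], [4, -6, -6], [2, 22, 26]]
Expanding along the first row, det(O) = 0·((-6)·26 - (-6)·22) - 1·(4·26 - (-6)·2) + 2·(4·22 - (-6)·2) = 0·(-24) - 1·116 + 2·100 = 84
Since det(O) ≠ 0, rank(O) = 3 and the system is completely observable.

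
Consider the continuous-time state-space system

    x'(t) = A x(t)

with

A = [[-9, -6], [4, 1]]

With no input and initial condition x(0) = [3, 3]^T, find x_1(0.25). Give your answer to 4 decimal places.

-1.9284

det(sI - A) = s^2 - (tr A)s + det A, with tr A = (-9) + 1 = -8 and det A = (-9)·1 - (-6)·4 = -9 - (-24) = 15.
So p(s) = det(sI - A) = s^2 + 8s + 15.
Factor s^2 + 8s + 15: two numbers with sum -8 and product 15 are -3 and -5, so s^2 + 8s + 15 = (s + 3)(s + 5).
Hence p(s) = (s + 3) (s + 5), with roots -5, -3.
The eigenvalues -5, -3 are distinct and real, so A is diagonalisable and x(t) = e^{At} x(0) = V diag(e^{λ_i t}) V^{-1} x(0), where the columns of V are the eigenvectors.
λ = -5: A - (-5)I = [[-4, -6], [4, 6]]. Row 1 gives (-4)·v1 + (-6)·v2 = 0, so take v_1 = [-3, 2]^T.
λ = -3: A - (-3)I = [[-6, -6], [4, 4]]. Row 1 gives (-6)·v1 + (-6)·v2 = 0, so take v_2 = [-1, 1]^T.
V = [v_1 v_2] = [[-3, -1], [2, 1]] has det V = -1, so V^{-1} = adj(V)/det V = [[-1, -1], [2, 3]].
Modal coordinates z(0) = V^{-1} x(0): (-1)·3 + (-1)·3 = -6; 2·3 + 3·3 = 15; so z(0) = [-6, 15]^T.
x_1(t) = Σ_i (v_i)_1 · z_i(0) · e^{λ_i t} (row 1 of V times the modal terms).
x_1(0.25) = (-3)·(-6)·e^{-5·0.25} + (-1)·15·e^{-3·0.25} = 18·0.286505 + (-15)·0.472367 = -1.9284.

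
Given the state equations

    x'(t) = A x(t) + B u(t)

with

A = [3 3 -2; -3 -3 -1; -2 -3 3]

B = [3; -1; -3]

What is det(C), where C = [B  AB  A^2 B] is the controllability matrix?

0

AB = [[12], [-3], [-12]]
A^2B = [[51], [-15], [-51]]
Controllability matrix C = [B  AB  A^2B] = [[3, 12, 51], [-1, -3, -15], [-3, -12, -51]]
Expanding along the first row, det(C) = 3·((-3)·(-51) - (-15)·(-12)) - 12·((-1)·(-51) - (-15)·(-3)) + 51·((-1)·(-12) - (-3)·(-3)) = 3·(-27) - 12·6 + 51·3 = 0
Since det(C) = 0, rank(C) < 3 and the system is not completely controllable.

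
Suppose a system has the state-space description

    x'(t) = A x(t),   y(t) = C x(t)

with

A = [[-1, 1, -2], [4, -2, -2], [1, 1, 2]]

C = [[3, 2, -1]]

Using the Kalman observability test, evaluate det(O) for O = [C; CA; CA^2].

888

CA = [[4, -2, -12]]
CA^2 = [[-24, -4, -28]]
Observability matrix O = [C; CA; CA^2] = [[3, 2, -1], [4, -2, -12], [-24, -4, -28]]
Expanding along the first row, det(O) = 3·((-2)·(-28) - (-12)·(-4)) - 2·(4·(-28) - (-12)·(-24)) + (-1)·(4·(-4) - (-2)·(-24)) = 3·8 - 2·(-400) + (-1)·(-64) = 888
Since det(O) ≠ 0, rank(O) = 3 and the system is completely observable.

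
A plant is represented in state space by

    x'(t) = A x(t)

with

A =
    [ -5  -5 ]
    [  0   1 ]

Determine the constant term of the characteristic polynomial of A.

For a 2×2 matrix, det(sI - A) = s^2 - (tr A)s + det A.
tr A = -4, det A = -5.
So p(s) = s^2 + 4s - 5.
The constant term is -5.

-5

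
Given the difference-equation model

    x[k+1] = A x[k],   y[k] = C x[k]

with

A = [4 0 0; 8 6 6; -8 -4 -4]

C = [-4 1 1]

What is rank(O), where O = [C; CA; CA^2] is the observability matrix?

CA = [[-16, 2, 2]]
CA^2 = [[-64, 4, 4]]
Observability matrix O = [C; CA; CA^2] = [[-4, 1, 1], [-16, 2, 2], [-64, 4, 4]]
The columns c1, c2, c3 of O are linearly dependent: -c2 + c3 = 0 (check each entry), so rank(O) ≤ 2.
The 2×2 minor from rows 1, 2, columns 1, 2 is (-4)·2 - 1·(-16) = -8 - (-16) = 8 ≠ 0, so rank(O) = 2.
rank(O) = 2 < n = 3, so the pair (A, C) is not completely observable.

2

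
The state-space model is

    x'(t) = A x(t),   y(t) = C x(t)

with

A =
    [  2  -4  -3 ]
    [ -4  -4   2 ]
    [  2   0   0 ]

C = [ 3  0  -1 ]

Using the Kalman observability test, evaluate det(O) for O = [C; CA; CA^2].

CA = [[4, -12, -9]]
CA^2 = [[38, 32, -36]]
Observability matrix O = [C; CA; CA^2] = [[3, 0, -1], [4, -12, -9], [38, 32, -36]]
Expanding along the first row, det(O) = 3·((-12)·(-36) - (-9)·32) - 0·(4·(-36) - (-9)·38) + (-1)·(4·32 - (-12)·38) = 3·720 - 0·198 + (-1)·584 = 1576
Since det(O) ≠ 0, rank(O) = 3 and the system is completely observable.

1576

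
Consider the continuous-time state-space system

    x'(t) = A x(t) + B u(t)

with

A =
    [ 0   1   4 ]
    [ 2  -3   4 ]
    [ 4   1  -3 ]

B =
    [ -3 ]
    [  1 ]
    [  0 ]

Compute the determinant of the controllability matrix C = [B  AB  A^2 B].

1806

AB = [[1], [-9], [-11]]
A^2B = [[-53], [-15], [28]]
Controllability matrix C = [B  AB  A^2B] = [[-3, 1, -53], [1, -9, -15], [0, -11, 28]]
Expanding along the first row, det(C) = (-3)·((-9)·28 - (-15)·(-11)) - 1·(1·28 - (-15)·0) + (-53)·(1·(-11) - (-9)·0) = (-3)·(-417) - 1·28 + (-53)·(-11) = 1806
Since det(C) ≠ 0, rank(C) = 3 and the system is completely controllable.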